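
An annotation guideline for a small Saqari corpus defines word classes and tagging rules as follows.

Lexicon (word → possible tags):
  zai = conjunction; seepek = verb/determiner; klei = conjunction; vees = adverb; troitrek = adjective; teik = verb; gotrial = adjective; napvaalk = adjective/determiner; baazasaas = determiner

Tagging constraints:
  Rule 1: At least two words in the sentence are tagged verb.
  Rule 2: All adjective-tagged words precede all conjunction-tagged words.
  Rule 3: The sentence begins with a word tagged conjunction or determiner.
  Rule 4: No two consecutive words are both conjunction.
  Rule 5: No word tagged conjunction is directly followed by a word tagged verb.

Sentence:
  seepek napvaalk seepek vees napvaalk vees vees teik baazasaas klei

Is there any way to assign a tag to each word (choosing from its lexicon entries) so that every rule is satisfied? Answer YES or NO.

Candidates per position — 1:seepek {verb,determiner}; 2:napvaalk {adjective,determiner}; 3:seepek {verb,determiner}; 4:vees {adverb}; 5:napvaalk {adjective,determiner}; 6:vees {adverb}; 7:vees {adverb}; 8:teik {verb}; 9:baazasaas {determiner}; 10:klei {conjunction}.
One satisfying assignment: determiner adjective verb adverb adjective adverb adverb verb determiner conjunction.
Rule-by-rule: rule 1 satisfied; rule 2 satisfied; rule 3 satisfied; rule 4 satisfied; rule 5 satisfied.

YES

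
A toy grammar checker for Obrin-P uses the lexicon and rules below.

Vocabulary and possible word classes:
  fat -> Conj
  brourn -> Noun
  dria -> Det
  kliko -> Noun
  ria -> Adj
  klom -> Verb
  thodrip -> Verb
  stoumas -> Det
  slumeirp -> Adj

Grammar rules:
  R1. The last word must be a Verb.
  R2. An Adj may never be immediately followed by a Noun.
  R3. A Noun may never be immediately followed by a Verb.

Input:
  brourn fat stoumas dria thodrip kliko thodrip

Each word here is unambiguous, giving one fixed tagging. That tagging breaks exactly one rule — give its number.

Fixed tagging: Noun Conj Det Det Verb Noun Verb.
Applying the rules: R1 ok, R2 ok, R3 fails.
Only rule 3 fails.

3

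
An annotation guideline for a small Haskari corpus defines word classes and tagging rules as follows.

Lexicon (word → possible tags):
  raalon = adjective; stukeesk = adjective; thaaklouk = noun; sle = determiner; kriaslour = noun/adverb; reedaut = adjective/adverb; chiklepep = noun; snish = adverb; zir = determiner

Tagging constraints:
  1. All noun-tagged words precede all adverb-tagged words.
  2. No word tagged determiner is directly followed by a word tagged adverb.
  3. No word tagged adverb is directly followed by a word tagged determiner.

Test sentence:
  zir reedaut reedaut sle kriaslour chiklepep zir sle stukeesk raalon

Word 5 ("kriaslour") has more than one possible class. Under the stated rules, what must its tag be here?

Candidates per position — 1:zir {determiner}; 2:reedaut {adjective,adverb}; 3:reedaut {adjective,adverb}; 4:sle {determiner}; 5:kriaslour {noun,adverb}; 6:chiklepep {noun}; 7:zir {determiner}; 8:sle {determiner}; 9:stukeesk {adjective}; 10:raalon {adjective}.
Word 2 cannot be adverb — rule 1 would then fail for every completion. It is adjective.
Word 3 cannot be adverb — rule 1 would then fail for every completion. It is adjective.
Word 5 cannot be adverb — rule 1 would then fail for every completion. It is noun.
That leaves exactly one tagging: determiner adjective adjective determiner noun noun determiner determiner adjective adjective.
Rule-by-rule: rule 1 satisfied; rule 2 satisfied; rule 3 satisfied.

noun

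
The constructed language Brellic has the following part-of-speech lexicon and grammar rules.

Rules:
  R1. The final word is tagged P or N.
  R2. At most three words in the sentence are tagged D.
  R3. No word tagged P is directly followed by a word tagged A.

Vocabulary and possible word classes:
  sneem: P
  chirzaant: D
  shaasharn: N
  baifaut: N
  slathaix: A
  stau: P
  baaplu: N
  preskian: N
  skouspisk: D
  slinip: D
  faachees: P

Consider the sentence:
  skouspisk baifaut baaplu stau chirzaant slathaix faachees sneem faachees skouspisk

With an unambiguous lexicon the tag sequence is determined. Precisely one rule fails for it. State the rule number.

Fixed tagging: D N N P D A P P P D.
Rule check: R1 ✗, R2 ✓, R3 ✓.
Only rule 1 fails.

1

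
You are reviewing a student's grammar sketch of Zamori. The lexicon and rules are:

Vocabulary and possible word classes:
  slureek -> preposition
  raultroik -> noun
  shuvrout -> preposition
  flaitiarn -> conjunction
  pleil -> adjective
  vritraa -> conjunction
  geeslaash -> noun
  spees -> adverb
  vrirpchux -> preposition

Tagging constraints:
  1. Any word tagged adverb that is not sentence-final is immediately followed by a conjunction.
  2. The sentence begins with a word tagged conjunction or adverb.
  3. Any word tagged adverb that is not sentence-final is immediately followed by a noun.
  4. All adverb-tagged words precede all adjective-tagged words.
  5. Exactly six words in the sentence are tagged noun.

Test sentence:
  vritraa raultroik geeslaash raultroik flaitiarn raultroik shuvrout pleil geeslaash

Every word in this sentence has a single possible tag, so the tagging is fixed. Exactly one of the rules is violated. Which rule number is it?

Fixed tagging: conjunction noun noun noun conjunction noun preposition adjective noun.
Rule check: R1 ok, R2 ok, R3 ok, R4 ok, R5 fails.
Only rule 5 fails.

5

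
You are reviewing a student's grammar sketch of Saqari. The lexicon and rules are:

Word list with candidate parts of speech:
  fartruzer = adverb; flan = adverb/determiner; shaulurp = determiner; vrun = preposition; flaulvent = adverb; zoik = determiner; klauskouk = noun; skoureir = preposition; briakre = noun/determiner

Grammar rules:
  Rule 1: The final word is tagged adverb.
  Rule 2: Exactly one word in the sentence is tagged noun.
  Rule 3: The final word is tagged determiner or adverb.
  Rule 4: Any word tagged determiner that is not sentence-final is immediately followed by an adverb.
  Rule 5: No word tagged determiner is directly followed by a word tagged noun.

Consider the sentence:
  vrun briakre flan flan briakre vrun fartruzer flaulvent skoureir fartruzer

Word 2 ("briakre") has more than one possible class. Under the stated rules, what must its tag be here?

Candidates per position — 1:vrun {preposition}; 2:briakre {noun,determiner}; 3:flan {adverb,determiner}; 4:flan {adverb,determiner}; 5:briakre {noun,determiner}; 6:vrun {preposition}; 7:fartruzer {adverb}; 8:flaulvent {adverb}; 9:skoureir {preposition}; 10:fartruzer {adverb}.
Position 4: determiner is ruled out by rule 4; that leaves adverb.
Position 5: determiner is ruled out by rule 4; that leaves noun.
Position 2: noun is ruled out by rule 2; that leaves determiner.
Position 3: determiner is ruled out by rule 4; that leaves adverb.
That leaves exactly one tagging: preposition determiner adverb adverb noun preposition adverb adverb preposition adverb.
Verifying each rule — rule 1 satisfied; rule 2 satisfied; rule 3 satisfied; rule 4 satisfied; rule 5 satisfied.

determiner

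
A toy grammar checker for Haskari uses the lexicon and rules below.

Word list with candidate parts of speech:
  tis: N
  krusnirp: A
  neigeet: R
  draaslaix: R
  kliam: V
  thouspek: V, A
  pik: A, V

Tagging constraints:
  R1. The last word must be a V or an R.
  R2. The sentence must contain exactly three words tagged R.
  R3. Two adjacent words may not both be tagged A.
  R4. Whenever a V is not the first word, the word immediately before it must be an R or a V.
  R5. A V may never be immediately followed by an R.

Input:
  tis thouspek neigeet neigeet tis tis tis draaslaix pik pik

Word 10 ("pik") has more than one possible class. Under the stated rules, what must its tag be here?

V

Candidates per position — 1:tis {N}; 2:thouspek {V,A}; 3:neigeet {R}; 4:neigeet {R}; 5:tis {N}; 6:tis {N}; 7:tis {N}; 8:draaslaix {R}; 9:pik {A,V}; 10:pik {A,V}.
At position 2, choosing V makes rule 4 impossible to satisfy; hence A.
At position 10, choosing A makes rule 1 impossible to satisfy; hence V.
At position 9, choosing A makes rule 4 impossible to satisfy; hence V.
The unique satisfying tagging is: N A R R N N N R V V.
Verifying each rule — rule 1 holds; rule 2 holds; rule 3 holds; rule 4 holds; rule 5 holds.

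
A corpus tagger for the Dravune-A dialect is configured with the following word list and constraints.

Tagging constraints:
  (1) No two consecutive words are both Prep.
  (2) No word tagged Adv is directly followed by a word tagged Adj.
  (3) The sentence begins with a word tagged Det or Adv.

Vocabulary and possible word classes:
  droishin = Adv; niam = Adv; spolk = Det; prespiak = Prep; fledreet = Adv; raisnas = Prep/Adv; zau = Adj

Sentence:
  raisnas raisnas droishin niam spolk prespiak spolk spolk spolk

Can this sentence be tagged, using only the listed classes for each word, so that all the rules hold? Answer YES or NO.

Candidates per position — 1:raisnas {Prep,Adv}; 2:raisnas {Prep,Adv}; 3:droishin {Adv}; 4:niam {Adv}; 5:spolk {Det}; 6:prespiak {Prep}; 7:spolk {Det}; 8:spolk {Det}; 9:spolk {Det}.
One satisfying assignment: Adv Prep Adv Adv Det Prep Det Det Det.
Check: rule 1 satisfied; rule 2 satisfied; rule 3 satisfied.

YES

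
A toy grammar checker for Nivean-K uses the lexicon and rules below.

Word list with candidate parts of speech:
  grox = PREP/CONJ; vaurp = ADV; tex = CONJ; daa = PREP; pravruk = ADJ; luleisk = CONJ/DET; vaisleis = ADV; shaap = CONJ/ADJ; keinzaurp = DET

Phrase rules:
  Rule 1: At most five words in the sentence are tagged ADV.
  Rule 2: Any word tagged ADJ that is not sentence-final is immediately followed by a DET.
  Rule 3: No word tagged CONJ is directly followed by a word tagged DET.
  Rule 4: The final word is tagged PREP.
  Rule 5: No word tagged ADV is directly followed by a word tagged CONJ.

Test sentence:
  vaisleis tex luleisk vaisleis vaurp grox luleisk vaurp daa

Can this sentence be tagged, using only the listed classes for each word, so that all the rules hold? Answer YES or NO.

NO

Candidates per position — 1:vaisleis {ADV}; 2:tex {CONJ}; 3:luleisk {CONJ,DET}; 4:vaisleis {ADV}; 5:vaurp {ADV}; 6:grox {PREP,CONJ}; 7:luleisk {CONJ,DET}; 8:vaurp {ADV}; 9:daa {PREP}.
Rule 5 cannot be satisfied by any choice of tags from the lexicon.
So there is no consistent tagging.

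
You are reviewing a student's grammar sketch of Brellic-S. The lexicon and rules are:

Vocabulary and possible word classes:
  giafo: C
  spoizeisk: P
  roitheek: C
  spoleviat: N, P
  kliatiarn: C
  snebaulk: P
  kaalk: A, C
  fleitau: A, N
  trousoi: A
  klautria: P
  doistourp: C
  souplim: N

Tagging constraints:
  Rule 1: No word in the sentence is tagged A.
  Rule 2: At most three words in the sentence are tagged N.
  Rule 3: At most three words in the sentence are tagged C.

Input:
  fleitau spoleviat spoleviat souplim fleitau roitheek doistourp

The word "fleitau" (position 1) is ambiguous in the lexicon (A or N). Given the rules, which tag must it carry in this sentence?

Candidates per position — 1:fleitau {A,N}; 2:spoleviat {N,P}; 3:spoleviat {N,P}; 4:souplim {N}; 5:fleitau {A,N}; 6:roitheek {C}; 7:doistourp {C}.
Word 1 cannot be A — rule 1 would then fail for every completion. It is N.
Word 5 cannot be A — rule 1 would then fail for every completion. It is N.
Word 2 cannot be N — rule 2 would then fail for every completion. It is P.
Word 3 cannot be N — rule 2 would then fail for every completion. It is P.
The unique satisfying tagging is: N P P N N C C.
Verifying each rule — rule 1 ✓; rule 2 ✓; rule 3 ✓.

N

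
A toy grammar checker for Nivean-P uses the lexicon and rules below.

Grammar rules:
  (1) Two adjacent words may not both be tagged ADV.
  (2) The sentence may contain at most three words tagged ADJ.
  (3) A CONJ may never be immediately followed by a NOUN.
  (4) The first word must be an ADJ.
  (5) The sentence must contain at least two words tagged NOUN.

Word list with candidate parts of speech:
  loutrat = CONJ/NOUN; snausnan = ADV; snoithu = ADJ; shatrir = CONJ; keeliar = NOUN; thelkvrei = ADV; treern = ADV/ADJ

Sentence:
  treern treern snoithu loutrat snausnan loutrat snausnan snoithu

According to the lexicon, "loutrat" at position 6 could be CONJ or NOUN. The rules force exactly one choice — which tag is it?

NOUN

Candidates per position — 1:treern {ADV,ADJ}; 2:treern {ADV,ADJ}; 3:snoithu {ADJ}; 4:loutrat {CONJ,NOUN}; 5:snausnan {ADV}; 6:loutrat {CONJ,NOUN}; 7:snausnan {ADV}; 8:snoithu {ADJ}.
Position 1: tagging it ADV would leave rule 4 unsatisfiable, so it must be ADJ.
Position 2: tagging it ADJ would leave rule 2 unsatisfiable, so it must be ADV.
Position 4: tagging it CONJ would leave rule 5 unsatisfiable, so it must be NOUN.
Position 6: tagging it CONJ would leave rule 5 unsatisfiable, so it must be NOUN.
The only consistent sequence is: ADJ ADV ADJ NOUN ADV NOUN ADV ADJ.
Checking: rule 1 ✓; rule 2 ✓; rule 3 ✓; rule 4 ✓; rule 5 ✓.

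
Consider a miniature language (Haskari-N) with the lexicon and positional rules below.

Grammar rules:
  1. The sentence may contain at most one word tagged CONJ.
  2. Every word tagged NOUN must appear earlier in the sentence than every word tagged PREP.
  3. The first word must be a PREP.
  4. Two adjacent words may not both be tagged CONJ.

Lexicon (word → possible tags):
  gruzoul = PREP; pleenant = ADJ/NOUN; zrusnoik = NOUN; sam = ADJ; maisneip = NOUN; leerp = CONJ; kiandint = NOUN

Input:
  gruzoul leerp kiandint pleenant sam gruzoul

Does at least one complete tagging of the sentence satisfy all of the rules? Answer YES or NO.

NO

Candidates per position — 1:gruzoul {PREP}; 2:leerp {CONJ}; 3:kiandint {NOUN}; 4:pleenant {ADJ,NOUN}; 5:sam {ADJ}; 6:gruzoul {PREP}.
Rule 2 cannot be satisfied by any choice of tags from the lexicon.
So there is no consistent tagging.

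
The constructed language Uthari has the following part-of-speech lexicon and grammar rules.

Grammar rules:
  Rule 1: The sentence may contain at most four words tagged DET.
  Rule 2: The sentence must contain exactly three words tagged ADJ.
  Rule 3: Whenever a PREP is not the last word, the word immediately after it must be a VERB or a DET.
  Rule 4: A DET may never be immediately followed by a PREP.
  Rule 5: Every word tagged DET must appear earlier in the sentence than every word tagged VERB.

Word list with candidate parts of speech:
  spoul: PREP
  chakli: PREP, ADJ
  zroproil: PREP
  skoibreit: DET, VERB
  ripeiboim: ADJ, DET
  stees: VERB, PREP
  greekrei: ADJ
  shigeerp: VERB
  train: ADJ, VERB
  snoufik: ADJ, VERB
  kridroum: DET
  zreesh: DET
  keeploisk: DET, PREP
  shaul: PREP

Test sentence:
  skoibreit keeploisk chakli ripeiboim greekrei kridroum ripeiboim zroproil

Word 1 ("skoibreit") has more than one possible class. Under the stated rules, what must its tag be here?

Candidates per position — 1:skoibreit {DET,VERB}; 2:keeploisk {DET,PREP}; 3:chakli {PREP,ADJ}; 4:ripeiboim {ADJ,DET}; 5:greekrei {ADJ}; 6:kridroum {DET}; 7:ripeiboim {ADJ,DET}; 8:zroproil {PREP}.
Position 1: tagging it VERB would leave rule 5 unsatisfiable, so it must be DET.
Position 2: tagging it PREP would leave rule 3 unsatisfiable, so it must be DET.
Position 3: tagging it PREP would leave rule 4 unsatisfiable, so it must be ADJ.
Position 7: tagging it DET would leave rule 4 unsatisfiable, so it must be ADJ.
Position 4: tagging it ADJ would leave rule 2 unsatisfiable, so it must be DET.
That leaves exactly one tagging: DET DET ADJ DET ADJ DET ADJ PREP.
Rule-by-rule: rule 1 ok; rule 2 ok; rule 3 ok; rule 4 ok; rule 5 ok.

DET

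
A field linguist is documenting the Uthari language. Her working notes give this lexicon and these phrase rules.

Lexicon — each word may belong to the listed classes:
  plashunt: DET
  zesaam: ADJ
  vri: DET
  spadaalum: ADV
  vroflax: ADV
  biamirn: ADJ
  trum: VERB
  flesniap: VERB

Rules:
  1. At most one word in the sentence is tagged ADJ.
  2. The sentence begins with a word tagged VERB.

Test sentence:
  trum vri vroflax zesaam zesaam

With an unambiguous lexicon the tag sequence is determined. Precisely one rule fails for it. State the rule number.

1

Fixed tagging: VERB DET ADV ADJ ADJ.
Checking each rule: R1 ✗, R2 ✓.
Only rule 1 fails.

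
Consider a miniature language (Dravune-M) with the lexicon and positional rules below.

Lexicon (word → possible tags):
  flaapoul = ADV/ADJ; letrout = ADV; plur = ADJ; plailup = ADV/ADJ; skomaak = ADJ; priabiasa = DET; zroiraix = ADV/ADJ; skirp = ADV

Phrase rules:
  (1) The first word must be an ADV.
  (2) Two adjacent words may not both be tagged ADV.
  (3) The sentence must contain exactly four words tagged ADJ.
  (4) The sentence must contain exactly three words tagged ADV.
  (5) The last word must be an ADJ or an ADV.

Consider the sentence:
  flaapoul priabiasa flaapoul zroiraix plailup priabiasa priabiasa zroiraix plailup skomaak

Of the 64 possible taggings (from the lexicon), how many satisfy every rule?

7

Candidates per position — 1:flaapoul {ADV,ADJ}; 2:priabiasa {DET}; 3:flaapoul {ADV,ADJ}; 4:zroiraix {ADV,ADJ}; 5:plailup {ADV,ADJ}; 6:priabiasa {DET}; 7:priabiasa {DET}; 8:zroiraix {ADV,ADJ}; 9:plailup {ADV,ADJ}; 10:skomaak {ADJ}.
There are 64 candidate sequences in total.
Checking each against the rules leaves 7 sequences.
Count = 7.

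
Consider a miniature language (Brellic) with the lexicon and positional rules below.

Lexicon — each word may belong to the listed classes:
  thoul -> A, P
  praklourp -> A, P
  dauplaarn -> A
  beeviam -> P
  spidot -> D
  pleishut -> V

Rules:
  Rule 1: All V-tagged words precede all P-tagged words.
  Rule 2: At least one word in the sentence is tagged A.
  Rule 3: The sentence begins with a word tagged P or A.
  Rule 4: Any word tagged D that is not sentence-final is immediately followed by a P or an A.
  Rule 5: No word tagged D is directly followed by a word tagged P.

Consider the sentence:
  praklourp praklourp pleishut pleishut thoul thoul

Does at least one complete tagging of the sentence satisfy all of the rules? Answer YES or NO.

YES

Candidates per position — 1:praklourp {A,P}; 2:praklourp {A,P}; 3:pleishut {V}; 4:pleishut {V}; 5:thoul {A,P}; 6:thoul {A,P}.
One satisfying assignment: A A V V A A.
Checking: rule 1 ✓; rule 2 ✓; rule 3 ✓; rule 4 ✓; rule 5 ✓.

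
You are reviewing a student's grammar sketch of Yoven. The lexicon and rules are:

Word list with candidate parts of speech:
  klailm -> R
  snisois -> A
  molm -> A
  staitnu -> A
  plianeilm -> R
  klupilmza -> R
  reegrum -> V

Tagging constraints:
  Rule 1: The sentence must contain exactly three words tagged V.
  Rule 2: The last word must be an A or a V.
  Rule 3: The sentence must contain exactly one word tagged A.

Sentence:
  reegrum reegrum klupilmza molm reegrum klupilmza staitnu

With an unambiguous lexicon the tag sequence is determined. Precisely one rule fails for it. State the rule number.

Fixed tagging: V V R A V R A.
Checking each rule: R1 ok, R2 ok, R3 fails.
Only rule 3 fails.

3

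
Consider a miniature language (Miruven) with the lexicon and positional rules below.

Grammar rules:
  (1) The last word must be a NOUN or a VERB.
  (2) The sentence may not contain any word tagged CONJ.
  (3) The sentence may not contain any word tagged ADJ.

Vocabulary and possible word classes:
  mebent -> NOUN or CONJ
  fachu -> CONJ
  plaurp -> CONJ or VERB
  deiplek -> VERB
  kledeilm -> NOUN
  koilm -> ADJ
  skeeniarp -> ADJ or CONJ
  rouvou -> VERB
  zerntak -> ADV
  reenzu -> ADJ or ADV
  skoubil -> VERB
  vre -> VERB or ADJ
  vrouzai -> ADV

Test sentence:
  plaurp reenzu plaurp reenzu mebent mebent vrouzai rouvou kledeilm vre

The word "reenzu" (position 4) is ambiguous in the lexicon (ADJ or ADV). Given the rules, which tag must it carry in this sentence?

ADV

Candidates per position — 1:plaurp {CONJ,VERB}; 2:reenzu {ADJ,ADV}; 3:plaurp {CONJ,VERB}; 4:reenzu {ADJ,ADV}; 5:mebent {NOUN,CONJ}; 6:mebent {NOUN,CONJ}; 7:vrouzai {ADV}; 8:rouvou {VERB}; 9:kledeilm {NOUN}; 10:vre {VERB,ADJ}.
If word 1 were CONJ, no tagging could satisfy rule 2; so word 1 is VERB.
If word 2 were ADJ, no tagging could satisfy rule 3; so word 2 is ADV.
If word 3 were CONJ, no tagging could satisfy rule 2; so word 3 is VERB.
If word 4 were ADJ, no tagging could satisfy rule 3; so word 4 is ADV.
If word 5 were CONJ, no tagging could satisfy rule 2; so word 5 is NOUN.
If word 6 were CONJ, no tagging could satisfy rule 2; so word 6 is NOUN.
If word 10 were ADJ, no tagging could satisfy rule 1; so word 10 is VERB.
The unique satisfying tagging is: VERB ADV VERB ADV NOUN NOUN ADV VERB NOUN VERB.
Check: rule 1 ok; rule 2 ok; rule 3 ok.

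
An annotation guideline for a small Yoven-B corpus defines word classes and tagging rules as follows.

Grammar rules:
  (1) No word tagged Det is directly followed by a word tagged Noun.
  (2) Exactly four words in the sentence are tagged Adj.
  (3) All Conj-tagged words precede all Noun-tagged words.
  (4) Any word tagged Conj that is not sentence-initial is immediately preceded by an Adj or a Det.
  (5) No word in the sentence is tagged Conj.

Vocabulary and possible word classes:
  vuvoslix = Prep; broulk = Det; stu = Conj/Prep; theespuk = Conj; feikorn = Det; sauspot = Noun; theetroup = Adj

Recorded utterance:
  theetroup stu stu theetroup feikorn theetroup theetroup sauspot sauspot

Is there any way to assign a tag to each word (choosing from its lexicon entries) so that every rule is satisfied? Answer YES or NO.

YES

Candidates per position — 1:theetroup {Adj}; 2:stu {Conj,Prep}; 3:stu {Conj,Prep}; 4:theetroup {Adj}; 5:feikorn {Det}; 6:theetroup {Adj}; 7:theetroup {Adj}; 8:sauspot {Noun}; 9:sauspot {Noun}.
One satisfying assignment: Adj Prep Prep Adj Det Adj Adj Noun Noun.
Checking: rule 1 ✓; rule 2 ✓; rule 3 ✓; rule 4 ✓; rule 5 ✓.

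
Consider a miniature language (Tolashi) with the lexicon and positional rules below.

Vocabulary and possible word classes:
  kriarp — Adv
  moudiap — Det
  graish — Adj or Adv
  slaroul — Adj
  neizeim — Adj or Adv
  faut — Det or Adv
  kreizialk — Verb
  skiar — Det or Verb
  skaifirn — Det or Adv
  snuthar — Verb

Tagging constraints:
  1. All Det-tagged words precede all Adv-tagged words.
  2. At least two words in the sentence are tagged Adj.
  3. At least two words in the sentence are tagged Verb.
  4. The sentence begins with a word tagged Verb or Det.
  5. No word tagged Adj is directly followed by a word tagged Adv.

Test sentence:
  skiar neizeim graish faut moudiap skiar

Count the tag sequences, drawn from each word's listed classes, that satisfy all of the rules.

Candidates per position — 1:skiar {Det,Verb}; 2:neizeim {Adj,Adv}; 3:graish {Adj,Adv}; 4:faut {Det,Adv}; 5:moudiap {Det}; 6:skiar {Det,Verb}.
There are 32 candidate sequences in total.
The sequences that satisfy every rule: Verb Adj Adj Det Det Verb.
Count = 1.

1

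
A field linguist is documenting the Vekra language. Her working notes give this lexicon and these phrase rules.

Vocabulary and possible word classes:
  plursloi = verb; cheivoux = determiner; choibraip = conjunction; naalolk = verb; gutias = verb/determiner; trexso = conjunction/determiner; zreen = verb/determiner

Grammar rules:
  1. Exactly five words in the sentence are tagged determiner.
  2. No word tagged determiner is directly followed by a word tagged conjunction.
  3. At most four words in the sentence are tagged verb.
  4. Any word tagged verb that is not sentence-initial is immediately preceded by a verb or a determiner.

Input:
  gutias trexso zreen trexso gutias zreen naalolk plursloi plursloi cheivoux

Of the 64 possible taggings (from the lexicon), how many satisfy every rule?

Candidates per position — 1:gutias {verb,determiner}; 2:trexso {conjunction,determiner}; 3:zreen {verb,determiner}; 4:trexso {conjunction,determiner}; 5:gutias {verb,determiner}; 6:zreen {verb,determiner}; 7:naalolk {verb}; 8:plursloi {verb}; 9:plursloi {verb}; 10:cheivoux {determiner}.
There are 64 candidate sequences in total.
The sequences that satisfy every rule: verb conjunction determiner determiner determiner determiner verb verb verb determiner; determiner determiner verb conjunction determiner determiner verb verb verb determiner.
Count = 2.

2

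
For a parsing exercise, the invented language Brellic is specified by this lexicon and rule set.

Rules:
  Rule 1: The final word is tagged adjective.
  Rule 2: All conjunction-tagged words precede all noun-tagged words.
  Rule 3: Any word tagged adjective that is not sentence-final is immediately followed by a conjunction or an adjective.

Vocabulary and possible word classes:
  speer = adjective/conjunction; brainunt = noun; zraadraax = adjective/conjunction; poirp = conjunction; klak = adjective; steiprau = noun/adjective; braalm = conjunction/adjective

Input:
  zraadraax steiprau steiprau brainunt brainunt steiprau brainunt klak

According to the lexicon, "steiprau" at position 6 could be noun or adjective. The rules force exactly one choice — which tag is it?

Candidates per position — 1:zraadraax {adjective,conjunction}; 2:steiprau {noun,adjective}; 3:steiprau {noun,adjective}; 4:brainunt {noun}; 5:brainunt {noun}; 6:steiprau {noun,adjective}; 7:brainunt {noun}; 8:klak {adjective}.
Position 1: adjective is ruled out by rule 3; that leaves conjunction.
Position 2: adjective is ruled out by rule 3; that leaves noun.
Position 3: adjective is ruled out by rule 3; that leaves noun.
Position 6: adjective is ruled out by rule 3; that leaves noun.
So the tagging must be: conjunction noun noun noun noun noun noun adjective.
Rule-by-rule: rule 1 satisfied; rule 2 satisfied; rule 3 satisfied.

noun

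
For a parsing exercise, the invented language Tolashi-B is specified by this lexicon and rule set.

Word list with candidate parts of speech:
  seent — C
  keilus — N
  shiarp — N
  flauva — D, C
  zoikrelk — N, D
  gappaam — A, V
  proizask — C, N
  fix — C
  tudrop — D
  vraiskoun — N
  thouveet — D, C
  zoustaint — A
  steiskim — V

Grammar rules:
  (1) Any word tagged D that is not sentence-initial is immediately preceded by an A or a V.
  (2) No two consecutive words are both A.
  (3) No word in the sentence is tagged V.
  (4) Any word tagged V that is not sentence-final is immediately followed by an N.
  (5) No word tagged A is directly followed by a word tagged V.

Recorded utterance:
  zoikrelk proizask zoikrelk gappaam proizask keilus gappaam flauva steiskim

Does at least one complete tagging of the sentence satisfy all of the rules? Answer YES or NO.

Candidates per position — 1:zoikrelk {N,D}; 2:proizask {C,N}; 3:zoikrelk {N,D}; 4:gappaam {A,V}; 5:proizask {C,N}; 6:keilus {N}; 7:gappaam {A,V}; 8:flauva {D,C}; 9:steiskim {V}.
Rule 3 cannot be satisfied by any choice of tags from the lexicon.
So there is no consistent tagging.

NO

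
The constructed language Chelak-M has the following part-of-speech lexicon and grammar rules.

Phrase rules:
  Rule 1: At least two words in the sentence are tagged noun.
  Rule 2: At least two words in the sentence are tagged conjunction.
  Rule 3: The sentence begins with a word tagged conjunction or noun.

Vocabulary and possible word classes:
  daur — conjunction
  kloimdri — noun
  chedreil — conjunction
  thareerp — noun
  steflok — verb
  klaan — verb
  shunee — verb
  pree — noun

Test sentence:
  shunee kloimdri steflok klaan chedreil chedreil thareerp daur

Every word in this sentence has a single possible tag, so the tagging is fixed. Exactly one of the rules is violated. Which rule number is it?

3

Fixed tagging: verb noun verb verb conjunction conjunction noun conjunction.
Checking each rule: R1 ✓, R2 ✓, R3 ✗.
Only rule 3 fails.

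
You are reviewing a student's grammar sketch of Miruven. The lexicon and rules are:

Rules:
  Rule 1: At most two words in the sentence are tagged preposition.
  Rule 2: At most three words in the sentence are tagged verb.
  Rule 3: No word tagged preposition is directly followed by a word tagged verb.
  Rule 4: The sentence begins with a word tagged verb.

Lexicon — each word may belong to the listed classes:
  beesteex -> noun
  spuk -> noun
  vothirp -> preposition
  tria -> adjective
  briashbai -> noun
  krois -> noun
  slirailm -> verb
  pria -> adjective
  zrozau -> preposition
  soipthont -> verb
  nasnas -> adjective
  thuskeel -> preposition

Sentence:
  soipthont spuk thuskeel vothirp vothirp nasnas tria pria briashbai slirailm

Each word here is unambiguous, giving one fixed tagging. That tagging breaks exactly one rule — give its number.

Fixed tagging: verb noun preposition preposition preposition adjective adjective adjective noun verb.
Rule check: R1 fail, R2 pass, R3 pass, R4 pass.
Only rule 1 fails.

1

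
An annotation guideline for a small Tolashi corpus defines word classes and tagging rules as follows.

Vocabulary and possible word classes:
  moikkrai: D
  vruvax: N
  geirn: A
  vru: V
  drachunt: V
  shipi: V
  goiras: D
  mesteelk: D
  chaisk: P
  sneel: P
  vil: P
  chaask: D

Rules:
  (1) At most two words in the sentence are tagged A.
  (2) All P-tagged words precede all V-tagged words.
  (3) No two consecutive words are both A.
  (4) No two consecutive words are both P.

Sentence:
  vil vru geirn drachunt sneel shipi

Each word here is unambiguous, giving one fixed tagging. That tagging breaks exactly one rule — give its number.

Fixed tagging: P V A V P V.
Checking each rule: R1 ok, R2 fails, R3 ok, R4 ok.
Only rule 2 fails.

2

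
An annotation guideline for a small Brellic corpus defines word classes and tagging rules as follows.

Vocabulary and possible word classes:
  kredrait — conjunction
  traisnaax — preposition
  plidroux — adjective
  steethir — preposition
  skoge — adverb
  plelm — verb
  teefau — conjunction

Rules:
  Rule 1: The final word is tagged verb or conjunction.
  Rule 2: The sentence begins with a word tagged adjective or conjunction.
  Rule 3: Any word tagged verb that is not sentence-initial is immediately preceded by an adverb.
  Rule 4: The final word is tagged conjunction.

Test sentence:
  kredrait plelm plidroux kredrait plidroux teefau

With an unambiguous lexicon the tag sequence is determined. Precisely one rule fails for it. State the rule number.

Fixed tagging: conjunction verb adjective conjunction adjective conjunction.
Checking each rule: R1 holds, R2 holds, R3 violated, R4 holds.
Only rule 3 fails.

3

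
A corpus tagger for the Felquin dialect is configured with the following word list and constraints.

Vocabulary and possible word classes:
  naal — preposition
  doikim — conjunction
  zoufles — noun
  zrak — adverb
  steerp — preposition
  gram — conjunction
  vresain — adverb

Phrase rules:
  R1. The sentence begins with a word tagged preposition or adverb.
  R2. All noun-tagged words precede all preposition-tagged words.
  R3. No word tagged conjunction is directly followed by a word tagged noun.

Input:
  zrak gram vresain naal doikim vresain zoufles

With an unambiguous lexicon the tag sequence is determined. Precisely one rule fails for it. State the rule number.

2

Fixed tagging: adverb conjunction adverb preposition conjunction adverb noun.
Applying the rules: R1 ✓, R2 ✗, R3 ✓.
Only rule 2 fails.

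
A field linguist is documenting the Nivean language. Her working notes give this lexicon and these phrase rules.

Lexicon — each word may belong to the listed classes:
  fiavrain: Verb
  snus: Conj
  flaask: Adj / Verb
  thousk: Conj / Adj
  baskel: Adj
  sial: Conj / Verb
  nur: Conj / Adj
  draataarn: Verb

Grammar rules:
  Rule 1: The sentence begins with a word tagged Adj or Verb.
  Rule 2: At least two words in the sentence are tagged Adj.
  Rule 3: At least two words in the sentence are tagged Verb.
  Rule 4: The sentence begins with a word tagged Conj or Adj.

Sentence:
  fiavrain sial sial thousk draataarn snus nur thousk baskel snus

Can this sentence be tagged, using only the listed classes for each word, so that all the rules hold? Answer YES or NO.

NO

Candidates per position — 1:fiavrain {Verb}; 2:sial {Conj,Verb}; 3:sial {Conj,Verb}; 4:thousk {Conj,Adj}; 5:draataarn {Verb}; 6:snus {Conj}; 7:nur {Conj,Adj}; 8:thousk {Conj,Adj}; 9:baskel {Adj}; 10:snus {Conj}.
Rule 4 cannot be satisfied by any choice of tags from the lexicon.
So there is no consistent tagging.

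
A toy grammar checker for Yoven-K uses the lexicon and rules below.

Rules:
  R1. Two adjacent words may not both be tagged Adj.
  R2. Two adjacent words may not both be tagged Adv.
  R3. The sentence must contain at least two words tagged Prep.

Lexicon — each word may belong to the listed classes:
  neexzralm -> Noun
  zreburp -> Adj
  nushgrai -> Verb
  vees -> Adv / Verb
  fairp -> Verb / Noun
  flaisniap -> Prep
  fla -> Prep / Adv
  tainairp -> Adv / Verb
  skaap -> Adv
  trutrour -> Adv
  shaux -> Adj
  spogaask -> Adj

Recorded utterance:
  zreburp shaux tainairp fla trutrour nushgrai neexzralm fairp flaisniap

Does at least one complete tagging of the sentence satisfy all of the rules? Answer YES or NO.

NO

Candidates per position — 1:zreburp {Adj}; 2:shaux {Adj}; 3:tainairp {Adv,Verb}; 4:fla {Prep,Adv}; 5:trutrour {Adv}; 6:nushgrai {Verb}; 7:neexzralm {Noun}; 8:fairp {Verb,Noun}; 9:flaisniap {Prep}.
Rule 1 cannot be satisfied by any choice of tags from the lexicon.
So there is no consistent tagging.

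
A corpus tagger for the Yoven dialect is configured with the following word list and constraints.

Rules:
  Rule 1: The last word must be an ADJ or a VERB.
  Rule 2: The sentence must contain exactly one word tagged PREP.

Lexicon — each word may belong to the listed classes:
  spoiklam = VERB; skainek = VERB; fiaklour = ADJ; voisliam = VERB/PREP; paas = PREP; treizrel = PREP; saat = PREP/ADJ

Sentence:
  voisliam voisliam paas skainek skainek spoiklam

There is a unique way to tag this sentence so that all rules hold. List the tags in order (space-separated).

Candidates per position — 1:voisliam {VERB,PREP}; 2:voisliam {VERB,PREP}; 3:paas {PREP}; 4:skainek {VERB}; 5:skainek {VERB}; 6:spoiklam {VERB}.
Word 1 cannot be PREP — rule 2 would then fail for every completion. It is VERB.
Word 2 cannot be PREP — rule 2 would then fail for every completion. It is VERB.
The unique satisfying tagging is: VERB VERB PREP VERB VERB VERB.
Check: rule 1 holds; rule 2 holds.

VERB VERB PREP VERB VERB VERB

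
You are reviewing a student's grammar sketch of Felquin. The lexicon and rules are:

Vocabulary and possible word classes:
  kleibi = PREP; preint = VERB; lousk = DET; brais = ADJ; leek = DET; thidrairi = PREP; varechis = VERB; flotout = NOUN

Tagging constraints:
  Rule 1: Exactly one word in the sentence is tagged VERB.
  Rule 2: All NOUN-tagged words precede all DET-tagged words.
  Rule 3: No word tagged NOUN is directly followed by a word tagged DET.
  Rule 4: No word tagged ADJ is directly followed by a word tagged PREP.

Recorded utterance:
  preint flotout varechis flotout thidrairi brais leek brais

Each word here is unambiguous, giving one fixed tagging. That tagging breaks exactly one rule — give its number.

1

Fixed tagging: VERB NOUN VERB NOUN PREP ADJ DET ADJ.
Checking each rule: R1 ✗, R2 ✓, R3 ✓, R4 ✓.
Only rule 1 fails.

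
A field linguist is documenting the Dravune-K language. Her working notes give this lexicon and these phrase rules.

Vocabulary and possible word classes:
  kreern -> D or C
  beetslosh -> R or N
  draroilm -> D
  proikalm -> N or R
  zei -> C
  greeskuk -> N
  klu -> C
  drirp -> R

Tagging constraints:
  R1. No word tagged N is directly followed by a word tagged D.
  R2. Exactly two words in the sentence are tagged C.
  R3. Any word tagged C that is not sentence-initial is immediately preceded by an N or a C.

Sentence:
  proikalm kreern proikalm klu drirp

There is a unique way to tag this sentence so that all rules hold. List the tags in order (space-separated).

Candidates per position — 1:proikalm {N,R}; 2:kreern {D,C}; 3:proikalm {N,R}; 4:klu {C}; 5:drirp {R}.
Position 2: D is ruled out by rule 2; that leaves C.
Position 3: R is ruled out by rule 3; that leaves N.
Position 1: R is ruled out by rule 3; that leaves N.
That leaves exactly one tagging: N C N C R.
Check: rule 1 ✓; rule 2 ✓; rule 3 ✓.

N C N C R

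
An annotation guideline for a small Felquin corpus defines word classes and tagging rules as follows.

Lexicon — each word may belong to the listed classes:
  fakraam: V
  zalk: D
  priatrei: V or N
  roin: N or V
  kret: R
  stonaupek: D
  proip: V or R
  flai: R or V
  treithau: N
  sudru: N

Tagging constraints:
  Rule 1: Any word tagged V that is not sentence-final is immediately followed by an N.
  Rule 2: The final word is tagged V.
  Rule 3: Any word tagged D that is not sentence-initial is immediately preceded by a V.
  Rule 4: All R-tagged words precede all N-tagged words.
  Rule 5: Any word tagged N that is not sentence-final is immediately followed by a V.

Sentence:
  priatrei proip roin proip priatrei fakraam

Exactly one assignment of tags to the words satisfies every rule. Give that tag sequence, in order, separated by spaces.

Candidates per position — 1:priatrei {V,N}; 2:proip {V,R}; 3:roin {N,V}; 4:proip {V,R}; 5:priatrei {V,N}; 6:fakraam {V}.
At position 1, choosing V makes rule 1 impossible to satisfy; hence N.
At position 2, choosing R makes rule 4 impossible to satisfy; hence V.
At position 3, choosing V makes rule 1 impossible to satisfy; hence N.
At position 4, choosing R makes rule 4 impossible to satisfy; hence V.
At position 5, choosing V makes rule 1 impossible to satisfy; hence N.
That leaves exactly one tagging: N V N V N V.
Verifying each rule — rule 1 ok; rule 2 ok; rule 3 ok; rule 4 ok; rule 5 ok.

N V N V N V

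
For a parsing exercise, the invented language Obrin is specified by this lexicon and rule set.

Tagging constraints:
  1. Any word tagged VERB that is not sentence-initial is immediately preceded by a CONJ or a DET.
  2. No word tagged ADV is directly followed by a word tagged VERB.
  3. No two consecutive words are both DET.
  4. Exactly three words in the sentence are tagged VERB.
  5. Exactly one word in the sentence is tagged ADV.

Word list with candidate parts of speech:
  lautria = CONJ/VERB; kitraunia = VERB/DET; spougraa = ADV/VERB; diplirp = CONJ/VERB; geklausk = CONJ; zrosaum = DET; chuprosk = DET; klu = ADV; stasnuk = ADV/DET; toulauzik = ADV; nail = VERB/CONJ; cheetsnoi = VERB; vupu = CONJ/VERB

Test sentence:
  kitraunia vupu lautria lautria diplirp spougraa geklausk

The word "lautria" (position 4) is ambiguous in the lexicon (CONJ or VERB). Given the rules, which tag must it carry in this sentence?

CONJ

Candidates per position — 1:kitraunia {VERB,DET}; 2:vupu {CONJ,VERB}; 3:lautria {CONJ,VERB}; 4:lautria {CONJ,VERB}; 5:diplirp {CONJ,VERB}; 6:spougraa {ADV,VERB}; 7:geklausk {CONJ}.
Position 6: tagging it VERB would leave rule 5 unsatisfiable, so it must be ADV.
Position 4: the remaining choice is settled jointly with positions 1, 2, 3, 5 — only CONJ at position 4 is part of a tagging that satisfies every rule.
So the tagging must be: VERB CONJ VERB CONJ VERB ADV CONJ.
Rule-by-rule: rule 1 ok; rule 2 ok; rule 3 ok; rule 4 ok; rule 5 ok.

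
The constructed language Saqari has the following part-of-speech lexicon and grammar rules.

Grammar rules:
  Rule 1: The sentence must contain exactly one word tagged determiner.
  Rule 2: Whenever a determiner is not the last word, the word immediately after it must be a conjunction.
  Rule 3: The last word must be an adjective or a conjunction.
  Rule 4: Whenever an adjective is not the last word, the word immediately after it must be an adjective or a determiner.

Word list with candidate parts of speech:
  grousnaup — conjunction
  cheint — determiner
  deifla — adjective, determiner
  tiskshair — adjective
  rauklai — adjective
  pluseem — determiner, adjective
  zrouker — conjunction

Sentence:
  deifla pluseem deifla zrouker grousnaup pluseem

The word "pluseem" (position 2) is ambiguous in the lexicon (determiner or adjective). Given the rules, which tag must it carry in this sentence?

Candidates per position — 1:deifla {adjective,determiner}; 2:pluseem {determiner,adjective}; 3:deifla {adjective,determiner}; 4:zrouker {conjunction}; 5:grousnaup {conjunction}; 6:pluseem {determiner,adjective}.
Position 1: determiner is ruled out by rule 2; that leaves adjective.
Position 2: determiner is ruled out by rule 2; that leaves adjective.
Position 3: adjective is ruled out by rule 4; that leaves determiner.
Position 6: determiner is ruled out by rule 1; that leaves adjective.
The only consistent sequence is: adjective adjective determiner conjunction conjunction adjective.
Verifying each rule — rule 1 ✓; rule 2 ✓; rule 3 ✓; rule 4 ✓.

adjective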